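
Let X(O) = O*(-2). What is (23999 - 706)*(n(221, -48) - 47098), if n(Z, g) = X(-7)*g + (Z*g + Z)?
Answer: -1354651001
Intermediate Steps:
X(O) = -2*O
n(Z, g) = Z + 14*g + Z*g (n(Z, g) = (-2*(-7))*g + (Z*g + Z) = 14*g + (Z + Z*g) = Z + 14*g + Z*g)
(23999 - 706)*(n(221, -48) - 47098) = (23999 - 706)*((221 + 14*(-48) + 221*(-48)) - 47098) = 23293*((221 - 672 - 10608) - 47098) = 23293*(-11059 - 47098) = 23293*(-58157) = -1354651001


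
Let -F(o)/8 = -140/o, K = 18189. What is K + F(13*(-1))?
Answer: 235337/13 ≈ 18103.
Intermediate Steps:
F(o) = 1120/o (F(o) = -(-1120)/o = 1120/o)
K + F(13*(-1)) = 18189 + 1120/((13*(-1))) = 18189 + 1120/(-13) = 18189 + 1120*(-1/13) = 18189 - 1120/13 = 235337/13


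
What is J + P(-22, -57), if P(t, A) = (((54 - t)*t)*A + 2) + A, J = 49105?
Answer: 144354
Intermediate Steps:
P(t, A) = 2 + A + A*t*(54 - t) (P(t, A) = ((t*(54 - t))*A + 2) + A = (A*t*(54 - t) + 2) + A = (2 + A*t*(54 - t)) + A = 2 + A + A*t*(54 - t))
J + P(-22, -57) = 49105 + (2 - 57 - 1*(-57)*(-22)² + 54*(-57)*(-22)) = 49105 + (2 - 57 - 1*(-57)*484 + 67716) = 49105 + (2 - 57 + 27588 + 67716) = 49105 + 95249 = 144354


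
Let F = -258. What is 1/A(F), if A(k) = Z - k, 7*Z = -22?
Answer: 7/1784 ≈ 0.0039238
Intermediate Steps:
Z = -22/7 (Z = (1/7)*(-22) = -22/7 ≈ -3.1429)
A(k) = -22/7 - k
1/A(F) = 1/(-22/7 - 1*(-258)) = 1/(-22/7 + 258) = 1/(1784/7) = 7/1784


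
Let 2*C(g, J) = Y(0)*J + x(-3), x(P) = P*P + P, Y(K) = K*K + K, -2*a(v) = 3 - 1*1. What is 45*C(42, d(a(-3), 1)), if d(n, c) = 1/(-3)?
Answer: 135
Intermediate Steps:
a(v) = -1 (a(v) = -(3 - 1*1)/2 = -(3 - 1)/2 = -1/2*2 = -1)
d(n, c) = -1/3
Y(K) = K + K**2 (Y(K) = K**2 + K = K + K**2)
x(P) = P + P**2 (x(P) = P**2 + P = P + P**2)
C(g, J) = 3 (C(g, J) = ((0*(1 + 0))*J - 3*(1 - 3))/2 = ((0*1)*J - 3*(-2))/2 = (0*J + 6)/2 = (0 + 6)/2 = (1/2)*6 = 3)
45*C(42, d(a(-3), 1)) = 45*3 = 135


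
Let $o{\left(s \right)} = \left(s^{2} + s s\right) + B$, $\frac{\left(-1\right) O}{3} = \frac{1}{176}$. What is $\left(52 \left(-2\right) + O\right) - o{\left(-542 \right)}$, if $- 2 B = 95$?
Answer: $- \frac{103414875}{176} \approx -5.8758 \cdot 10^{5}$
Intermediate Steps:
$B = - \frac{95}{2}$ ($B = \left(- \frac{1}{2}\right) 95 = - \frac{95}{2} \approx -47.5$)
$O = - \frac{3}{176} \approx -0.017045$
$o{\left(s \right)} = - \frac{95}{2} + 2 s^{2}$ ($o{\left(s \right)} = \left(s^{2} + s s\right) - \frac{95}{2} = \left(s^{2} + s^{2}\right) - \frac{95}{2} = 2 s^{2} - \frac{95}{2} = - \frac{95}{2} + 2 s^{2}$)
$\left(52 \left(-2\right) + O\right) - o{\left(-542 \right)} = \left(52 \left(-2\right) - \frac{3}{176}\right) - \left(- \frac{95}{2} + 2 \left(-542\right)^{2}\right) = \left(-104 - \frac{3}{176}\right) - \left(- \frac{95}{2} + 2 \cdot 293764\right) = - \frac{18307}{176} - \left(- \frac{95}{2} + 587528\right) = - \frac{18307}{176} - \frac{1174961}{2} = - \frac{103414875}{176}$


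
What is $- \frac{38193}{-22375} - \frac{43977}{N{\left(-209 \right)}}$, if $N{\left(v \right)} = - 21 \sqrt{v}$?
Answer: $\frac{38193}{22375} - \frac{14659 i \sqrt{209}}{1463} \approx 1.7069 - 144.85 i$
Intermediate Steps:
$- \frac{38193}{-22375} - \frac{43977}{N{\left(-209 \right)}} = - \frac{38193}{-22375} - \frac{43977}{\left(-21\right) \sqrt{-209}} = \left(-38193\right) \left(- \frac{1}{22375}\right) - \frac{43977}{\left(-21\right) i \sqrt{209}} = \frac{38193}{22375} - \frac{43977}{\left(-21\right) i \sqrt{209}} = \frac{38193}{22375} - 43977 \frac{i \sqrt{209}}{4389} = \frac{38193}{22375} - \frac{14659 i \sqrt{209}}{1463}$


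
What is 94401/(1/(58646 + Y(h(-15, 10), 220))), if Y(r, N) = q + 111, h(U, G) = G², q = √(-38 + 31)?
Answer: 5546719557 + 94401*I*√7 ≈ 5.5467e+9 + 2.4976e+5*I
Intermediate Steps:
q = I*√7 (q = √(-7) = I*√7 ≈ 2.6458*I)
Y(r, N) = 111 + I*√7 (Y(r, N) = I*√7 + 111 = 111 + I*√7)
94401/(1/(58646 + Y(h(-15, 10), 220))) = 94401/(1/(58646 + (111 + I*√7))) = 94401/(1/(58757 + I*√7)) = 94401*(58757 + I*√7) = 5546719557 + 94401*I*√7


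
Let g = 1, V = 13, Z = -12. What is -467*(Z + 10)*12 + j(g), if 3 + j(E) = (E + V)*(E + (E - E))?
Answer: 11219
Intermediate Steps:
j(E) = -3 + E*(13 + E) (j(E) = -3 + (E + 13)*(E + (E - E)) = -3 + (13 + E)*(E + 0) = -3 + (13 + E)*E = -3 + E*(13 + E))
-467*(Z + 10)*12 + j(g) = -467*(-12 + 10)*12 + (-3 + 1² + 13*1) = -(-934)*12 + (-3 + 1 + 13) = -467*(-24) + 11 = 11208 + 11 = 11219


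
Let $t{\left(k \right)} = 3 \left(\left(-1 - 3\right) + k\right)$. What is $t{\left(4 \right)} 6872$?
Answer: $0$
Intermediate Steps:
$t{\left(k \right)} = -12 + 3 k$ ($t{\left(k \right)} = 3 \left(\left(-1 - 3\right) + k\right) = 3 \left(-4 + k\right) = -12 + 3 k$)
$t{\left(4 \right)} 6872 = \left(-12 + 3 \cdot 4\right) 6872 = \left(-12 + 12\right) 6872 = 0 \cdot 6872 = 0$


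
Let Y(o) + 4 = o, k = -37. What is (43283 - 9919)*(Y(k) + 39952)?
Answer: 1331590604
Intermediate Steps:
Y(o) = -4 + o
(43283 - 9919)*(Y(k) + 39952) = (43283 - 9919)*((-4 - 37) + 39952) = 33364*(-41 + 39952) = 33364*39911 = 1331590604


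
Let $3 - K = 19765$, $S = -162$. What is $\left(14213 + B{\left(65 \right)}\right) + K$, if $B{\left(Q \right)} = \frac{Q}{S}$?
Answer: $- \frac{899003}{162} \approx -5549.4$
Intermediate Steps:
$K = -19762$ ($K = 3 - 19765 = -19762$)
$B{\left(Q \right)} = - \frac{Q}{162}$ ($B{\left(Q \right)} = \frac{Q}{-162} = Q \left(- \frac{1}{162}\right) = - \frac{Q}{162}$)
$\left(14213 + B{\left(65 \right)}\right) + K = \left(14213 - \frac{65}{162}\right) - 19762 = \frac{2302441}{162} - 19762 = - \frac{899003}{162}$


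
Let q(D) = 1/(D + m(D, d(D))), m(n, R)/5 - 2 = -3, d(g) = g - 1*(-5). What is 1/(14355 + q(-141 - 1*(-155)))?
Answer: 9/129196 ≈ 6.9662e-5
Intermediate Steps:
d(g) = 5 + g (d(g) = g + 5 = 5 + g)
m(n, R) = -5 (m(n, R) = 10 + 5*(-3) = 10 - 15 = -5)
q(D) = 1/(-5 + D) (q(D) = 1/(D - 5) = 1/(-5 + D))
1/(14355 + q(-141 - 1*(-155))) = 1/(14355 + 1/(-5 + (-141 - 1*(-155)))) = 1/(14355 + 1/(-5 + (-141 + 155))) = 1/(14355 + 1/(-5 + 14)) = 1/(14355 + 1/9) = 1/(129196/9) = 9/129196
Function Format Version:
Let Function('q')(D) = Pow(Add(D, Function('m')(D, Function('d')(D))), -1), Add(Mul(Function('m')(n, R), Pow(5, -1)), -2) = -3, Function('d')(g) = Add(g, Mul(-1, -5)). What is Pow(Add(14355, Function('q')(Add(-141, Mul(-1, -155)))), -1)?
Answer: Rational(9, 129196) ≈ 6.9662e-5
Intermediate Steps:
Function('d')(g) = Add(5, g) (Function('d')(g) = Add(g, 5) = Add(5, g))
Function('m')(n, R) = -5 (Function('m')(n, R) = Add(10, Mul(5, -3)) = Add(10, -15) = -5)
Function('q')(D) = Pow(Add(-5, D), -1) (Function('q')(D) = Pow(Add(D, -5), -1) = Pow(Add(-5, D), -1))
Pow(Add(14355, Function('q')(Add(-141, Mul(-1, -155)))), -1) = Pow(Add(14355, Pow(Add(-5, Add(-141, Mul(-1, -155))), -1)), -1) = Pow(Add(14355, Pow(Add(-5, Add(-141, 155)), -1)), -1) = Pow(Add(14355, Pow(Add(-5, 14), -1)), -1) = Pow(Add(14355, Pow(9, -1)), -1) = Pow(Add(14355, Rational(1, 9)), -1) = Pow(Rational(129196, 9), -1) = Rational(9, 129196)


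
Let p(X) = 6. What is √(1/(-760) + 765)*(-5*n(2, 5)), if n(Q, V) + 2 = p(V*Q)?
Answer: -√110465810/19 ≈ -553.17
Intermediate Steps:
n(Q, V) = 4 (n(Q, V) = -2 + 6 = 4)
√(1/(-760) + 765)*(-5*n(2, 5)) = √(1/(-760) + 765)*(-5*4) = √(-1/760 + 765)*(-20) = √(581399/760)*(-20) = (√110465810/380)*(-20) = -√110465810/19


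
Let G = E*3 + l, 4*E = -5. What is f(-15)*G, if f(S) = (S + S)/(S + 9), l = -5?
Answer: -175/4 ≈ -43.750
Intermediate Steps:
E = -5/4 (E = (¼)*(-5) = -5/4 ≈ -1.2500)
f(S) = 2*S/(9 + S) (f(S) = (2*S)/(9 + S) = 2*S/(9 + S))
G = -35/4 (G = -5/4*3 - 5 = -15/4 - 5 = -35/4 ≈ -8.7500)
f(-15)*G = (2*(-15)/(9 - 15))*(-35/4) = (2*(-15)/(-6))*(-35/4) = (2*(-15)*(-⅙))*(-35/4) = 5*(-35/4) = -175/4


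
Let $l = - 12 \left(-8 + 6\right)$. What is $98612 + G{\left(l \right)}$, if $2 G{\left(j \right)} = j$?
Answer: $98624$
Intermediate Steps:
$l = 24$ ($l = \left(-12\right) \left(-2\right) = 24$)
$G{\left(j \right)} = \frac{j}{2}$
$98612 + G{\left(l \right)} = 98612 + \frac{1}{2} \cdot 24 = 98612 + 12 = 98624$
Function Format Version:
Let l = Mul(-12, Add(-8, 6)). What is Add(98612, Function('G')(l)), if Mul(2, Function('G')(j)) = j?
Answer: 98624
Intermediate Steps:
l = 24 (l = Mul(-12, -2) = 24)
Function('G')(j) = Mul(Rational(1, 2), j)
Add(98612, Function('G')(l)) = Add(98612, Mul(Rational(1, 2), 24)) = Add(98612, 12) = 98624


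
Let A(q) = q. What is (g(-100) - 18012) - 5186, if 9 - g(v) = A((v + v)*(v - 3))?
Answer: -43789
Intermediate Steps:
g(v) = 9 - 2*v*(-3 + v) (g(v) = 9 - (v + v)*(v - 3) = 9 - 2*v*(-3 + v))
(g(-100) - 18012) - 5186 = ((9 - 2*(-100)*(-3 - 100)) - 18012) - 5186 = ((9 - 2*(-100)*(-103)) - 18012) - 5186 = ((9 - 20600) - 18012) - 5186 = (-20591 - 18012) - 5186 = -38603 - 5186 = -43789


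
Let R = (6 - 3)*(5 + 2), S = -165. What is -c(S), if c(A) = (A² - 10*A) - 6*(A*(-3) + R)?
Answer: -25779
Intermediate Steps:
R = 21 (R = 3*7 = 21)
c(A) = -126 + A² + 8*A (c(A) = (A² - 10*A) - 6*(A*(-3) + 21) = (A² - 10*A) - 6*(-3*A + 21) = (A² - 10*A) - 6*(21 - 3*A) = (A² - 10*A) + (-126 + 18*A) = -126 + A² + 8*A)
-c(S) = -(-126 + (-165)² + 8*(-165)) = -(-126 + 27225 - 1320) = -1*25779 = -25779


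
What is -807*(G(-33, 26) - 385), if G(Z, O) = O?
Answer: 289713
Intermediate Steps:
-807*(G(-33, 26) - 385) = -807*(26 - 385) = -807*(-359) = 289713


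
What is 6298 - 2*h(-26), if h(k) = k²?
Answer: 4946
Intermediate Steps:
6298 - 2*h(-26) = 6298 - 2*(-26)² = 6298 - 2*676 = 6298 - 1352 = 4946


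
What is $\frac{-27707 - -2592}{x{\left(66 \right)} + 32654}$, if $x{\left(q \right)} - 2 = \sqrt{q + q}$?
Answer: $- \frac{205038860}{266603551} + \frac{25115 \sqrt{33}}{533207102} \approx -0.76881$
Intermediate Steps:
$x{\left(q \right)} = 2 + \sqrt{2} \sqrt{q}$ ($x{\left(q \right)} = 2 + \sqrt{q + q} = 2 + \sqrt{2 q} = 2 + \sqrt{2} \sqrt{q}$)
$\frac{-27707 - -2592}{x{\left(66 \right)} + 32654} = \frac{-27707 - -2592}{\left(2 + \sqrt{2} \sqrt{66}\right) + 32654} = \frac{-27707 + \left(-21931 + 24523\right)}{\left(2 + 2 \sqrt{33}\right) + 32654} = \frac{-27707 + 2592}{32656 + 2 \sqrt{33}} = - \frac{25115}{32656 + 2 \sqrt{33}}$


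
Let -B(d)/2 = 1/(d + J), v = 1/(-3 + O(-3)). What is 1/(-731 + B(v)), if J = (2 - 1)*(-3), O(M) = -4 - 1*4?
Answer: -17/12416 ≈ -0.0013692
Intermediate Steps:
O(M) = -8 (O(M) = -4 - 4 = -8)
v = -1/11 (v = 1/(-3 - 8) = 1/(-11) = -1/11 ≈ -0.090909)
J = -3 (J = 1*(-3) = -3)
B(d) = -2/(-3 + d) (B(d) = -2/(d - 3) = -2/(-3 + d))
1/(-731 + B(v)) = 1/(-731 - 2/(-3 - 1/11)) = 1/(-731 - 2/(-34/11)) = 1/(-731 - 2*(-11/34)) = 1/(-731 + 11/17) = 1/(-12416/17) = -17/12416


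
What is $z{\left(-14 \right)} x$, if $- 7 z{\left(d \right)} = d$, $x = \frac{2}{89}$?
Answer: $\frac{4}{89} \approx 0.044944$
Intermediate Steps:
$x = \frac{2}{89}$ ($x = 2 \cdot \frac{1}{89} = \frac{2}{89} \approx 0.022472$)
$z{\left(d \right)} = - \frac{d}{7}$
$z{\left(-14 \right)} x = \left(- \frac{1}{7}\right) \left(-14\right) \frac{2}{89} = 2 \cdot \frac{2}{89} = \frac{4}{89}$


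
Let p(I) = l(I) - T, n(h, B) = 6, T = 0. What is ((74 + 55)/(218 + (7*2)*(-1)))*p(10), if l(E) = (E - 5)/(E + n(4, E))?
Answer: 215/1088 ≈ 0.19761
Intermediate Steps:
l(E) = (-5 + E)/(6 + E) (l(E) = (E - 5)/(E + 6) = (-5 + E)/(6 + E))
p(I) = (-5 + I)/(6 + I) (p(I) = (-5 + I)/(6 + I) - 1*0 = (-5 + I)/(6 + I) + 0 = (-5 + I)/(6 + I))
((74 + 55)/(218 + (7*2)*(-1)))*p(10) = ((74 + 55)/(218 + (7*2)*(-1)))*((-5 + 10)/(6 + 10)) = (129/(218 + 14*(-1)))*(5/16) = (129/(218 - 14))*((1/16)*5) = (129/204)*(5/16) = (129*(1/204))*(5/16) = (43/68)*(5/16) = 215/1088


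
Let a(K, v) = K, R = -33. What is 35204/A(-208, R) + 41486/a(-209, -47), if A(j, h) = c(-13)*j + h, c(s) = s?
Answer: -103451470/558239 ≈ -185.32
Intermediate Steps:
A(j, h) = h - 13*j (A(j, h) = -13*j + h = h - 13*j)
35204/A(-208, R) + 41486/a(-209, -47) = 35204/(-33 - 13*(-208)) + 41486/(-209) = 35204/(-33 + 2704) + 41486*(-1/209) = 35204/2671 - 41486/209 = -103451470/558239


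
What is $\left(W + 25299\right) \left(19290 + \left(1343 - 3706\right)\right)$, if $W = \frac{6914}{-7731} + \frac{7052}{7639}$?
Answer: $\frac{25290419172709339}{59057109} \approx 4.2824 \cdot 10^{8}$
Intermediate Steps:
$W = \frac{1702966}{59057109}$ ($W = 6914 \left(- \frac{1}{7731}\right) + 7052 \cdot \frac{1}{7639} = - \frac{6914}{7731} + \frac{7052}{7639} = \frac{1702966}{59057109} \approx 0.028836$)
$\left(W + 25299\right) \left(19290 + \left(1343 - 3706\right)\right) = \left(\frac{1702966}{59057109} + 25299\right) \left(19290 + \left(1343 - 3706\right)\right) = \frac{1494087503557 \left(19290 + \left(1343 - 3706\right)\right)}{59057109} = \frac{1494087503557 \left(19290 - 2363\right)}{59057109} = \frac{1494087503557}{59057109} \cdot 16927 = \frac{25290419172709339}{59057109}$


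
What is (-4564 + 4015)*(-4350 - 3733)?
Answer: 4437567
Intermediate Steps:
(-4564 + 4015)*(-4350 - 3733) = -549*(-8083) = 4437567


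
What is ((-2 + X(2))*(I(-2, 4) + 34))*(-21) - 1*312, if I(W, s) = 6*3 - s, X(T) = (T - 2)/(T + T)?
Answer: 1704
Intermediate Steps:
X(T) = (-2 + T)/(2*T) (X(T) = (-2 + T)/((2*T)) = (-2 + T)*(1/(2*T)) = (-2 + T)/(2*T))
I(W, s) = 18 - s
((-2 + X(2))*(I(-2, 4) + 34))*(-21) - 1*312 = ((-2 + (1/2)*(-2 + 2)/2)*((18 - 1*4) + 34))*(-21) - 1*312 = ((-2 + (1/2)*(1/2)*0)*((18 - 4) + 34))*(-21) - 312 = ((-2 + 0)*(14 + 34))*(-21) - 312 = -2*48*(-21) - 312 = -96*(-21) - 312 = 2016 - 312 = 1704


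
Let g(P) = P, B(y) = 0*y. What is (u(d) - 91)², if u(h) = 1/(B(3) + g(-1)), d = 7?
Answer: 8464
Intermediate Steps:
B(y) = 0
u(h) = -1 (u(h) = 1/(0 - 1) = 1/(-1) = -1)
(u(d) - 91)² = (-1 - 91)² = (-92)² = 8464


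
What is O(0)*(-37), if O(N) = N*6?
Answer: 0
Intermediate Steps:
O(N) = 6*N
O(0)*(-37) = (6*0)*(-37) = 0*(-37) = 0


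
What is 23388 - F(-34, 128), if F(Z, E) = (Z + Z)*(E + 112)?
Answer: 39708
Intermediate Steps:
F(Z, E) = 2*Z*(112 + E) (F(Z, E) = (2*Z)*(112 + E) = 2*Z*(112 + E))
23388 - F(-34, 128) = 23388 - 2*(-34)*(112 + 128) = 23388 - 2*(-34)*240 = 23388 - 1*(-16320) = 23388 + 16320 = 39708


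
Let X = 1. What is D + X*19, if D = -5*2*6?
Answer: -41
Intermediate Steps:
D = -60 (D = -10*6 = -60)
D + X*19 = -60 + 1*19 = -60 + 19 = -41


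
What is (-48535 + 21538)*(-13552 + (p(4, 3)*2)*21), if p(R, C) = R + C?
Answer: 357926226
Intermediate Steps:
p(R, C) = C + R
(-48535 + 21538)*(-13552 + (p(4, 3)*2)*21) = (-48535 + 21538)*(-13552 + ((3 + 4)*2)*21) = -26997*(-13552 + (7*2)*21) = -26997*(-13552 + 14*21) = -26997*(-13552 + 294) = -26997*(-13258) = 357926226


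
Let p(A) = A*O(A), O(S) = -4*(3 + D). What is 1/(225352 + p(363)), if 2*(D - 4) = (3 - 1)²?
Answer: 1/212284 ≈ 4.7107e-6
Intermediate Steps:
D = 6 (D = 4 + (3 - 1)²/2 = 4 + (½)*2² = 4 + (½)*4 = 4 + 2 = 6)
O(S) = -36 (O(S) = -4*(3 + 6) = -4*9 = -36)
p(A) = -36*A (p(A) = A*(-36) = -36*A)
1/(225352 + p(363)) = 1/(225352 - 36*363) = 1/(225352 - 13068) = 1/212284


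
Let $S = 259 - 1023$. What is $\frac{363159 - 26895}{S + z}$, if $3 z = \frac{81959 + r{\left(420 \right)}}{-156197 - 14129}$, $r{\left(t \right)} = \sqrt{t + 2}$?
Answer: $- \frac{67091778584633482992}{152466157882660379} + \frac{171823506192 \sqrt{422}}{152466157882660379} \approx -440.04$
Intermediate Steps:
$r{\left(t \right)} = \sqrt{2 + t}$
$S = -764$ ($S = 259 - 1023 = -764$)
$z = - \frac{81959}{510978} - \frac{\sqrt{422}}{510978}$ ($z = \frac{\left(81959 + \sqrt{2 + 420}\right) \frac{1}{-156197 - 14129}}{3} = \frac{\left(81959 + \sqrt{422}\right) \frac{1}{-170326}}{3} = \frac{\left(81959 + \sqrt{422}\right) \left(- \frac{1}{170326}\right)}{3} = \frac{- \frac{81959}{170326} - \frac{\sqrt{422}}{170326}}{3} = - \frac{81959}{510978} - \frac{\sqrt{422}}{510978} \approx -0.16044$)
$\frac{363159 - 26895}{S + z} = \frac{363159 - 26895}{-764 - \left(\frac{81959}{510978} + \frac{\sqrt{422}}{510978}\right)} = \frac{336264}{- \frac{390469151}{510978} - \frac{\sqrt{422}}{510978}}$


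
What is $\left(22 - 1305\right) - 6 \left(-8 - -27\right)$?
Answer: $-1397$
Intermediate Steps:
$\left(22 - 1305\right) - 6 \left(-8 - -27\right) = -1283 - 6 \left(-8 + 27\right) = -1283 - 114 = -1397$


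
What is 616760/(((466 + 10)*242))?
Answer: 4535/847 ≈ 5.3542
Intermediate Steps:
616760/(((466 + 10)*242)) = 616760/((476*242)) = 616760/115192 = 616760*(1/115192) = 4535/847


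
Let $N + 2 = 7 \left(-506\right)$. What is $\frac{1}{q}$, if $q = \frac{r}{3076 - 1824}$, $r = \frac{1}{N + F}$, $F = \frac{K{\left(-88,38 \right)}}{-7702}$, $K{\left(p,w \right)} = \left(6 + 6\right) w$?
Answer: $- \frac{17087511344}{3851} \approx -4.4372 \cdot 10^{6}$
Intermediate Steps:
$K{\left(p,w \right)} = 12 w$
$F = - \frac{228}{3851}$ ($F = \frac{12 \cdot 38}{-7702} = 456 \left(- \frac{1}{7702}\right) = - \frac{228}{3851} \approx -0.059205$)
$N = -3544$ ($N = -2 + 7 \left(-506\right) = -2 - 3542 = -3544$)
$r = - \frac{3851}{13648172}$ ($r = \frac{1}{-3544 - \frac{228}{3851}} = \frac{1}{- \frac{13648172}{3851}} = - \frac{3851}{13648172} \approx -0.00028216$)
$q = - \frac{3851}{17087511344}$ ($q = - \frac{3851}{13648172 \left(3076 - 1824\right)} = - \frac{3851}{13648172 \cdot 1252} = \left(- \frac{3851}{13648172}\right) \frac{1}{1252} = - \frac{3851}{17087511344} \approx -2.2537 \cdot 10^{-7}$)
$\frac{1}{q} = \frac{1}{- \frac{3851}{17087511344}} = - \frac{17087511344}{3851}$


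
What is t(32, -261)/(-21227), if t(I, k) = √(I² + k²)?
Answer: -√69145/21227 ≈ -0.012388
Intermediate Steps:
t(32, -261)/(-21227) = √(32² + (-261)²)/(-21227) = √(1024 + 68121)*(-1/21227) = √69145*(-1/21227) = -√69145/21227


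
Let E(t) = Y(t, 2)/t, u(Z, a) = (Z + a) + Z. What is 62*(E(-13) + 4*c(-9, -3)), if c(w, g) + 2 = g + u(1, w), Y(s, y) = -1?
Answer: -38626/13 ≈ -2971.2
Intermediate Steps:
u(Z, a) = a + 2*Z
c(w, g) = g + w (c(w, g) = -2 + (g + (w + 2*1)) = -2 + (g + (w + 2)) = -2 + (g + (2 + w)) = -2 + (2 + g + w) = g + w)
E(t) = -1/t
62*(E(-13) + 4*c(-9, -3)) = 62*(-1/(-13) + 4*(-3 - 9)) = 62*(-1*(-1/13) + 4*(-12)) = 62*(1/13 - 48) = 62*(-623/13) = -38626/13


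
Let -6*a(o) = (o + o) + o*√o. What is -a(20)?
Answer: 20/3 + 20*√5/3 ≈ 21.574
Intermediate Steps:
a(o) = -o/3 - o^(3/2)/6 (a(o) = -((o + o) + o*√o)/6 = -(2*o + o^(3/2))/6 = -(o^(3/2) + 2*o)/6 = -o/3 - o^(3/2)/6)
-a(20) = -(-⅓*20 - 20*√5/3) = -(-20/3 - 20*√5/3) = 20/3 + 20*√5/3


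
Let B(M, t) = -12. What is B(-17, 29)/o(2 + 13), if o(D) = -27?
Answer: 4/9 ≈ 0.44444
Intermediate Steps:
B(-17, 29)/o(2 + 13) = -12/(-27) = -12*(-1/27) = 4/9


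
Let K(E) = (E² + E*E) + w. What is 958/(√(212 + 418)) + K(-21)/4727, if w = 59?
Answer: 941/4727 + 479*√70/105 ≈ 38.367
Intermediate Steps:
K(E) = 59 + 2*E² (K(E) = (E² + E*E) + 59 = (E² + E²) + 59 = 2*E² + 59 = 59 + 2*E²)
958/(√(212 + 418)) + K(-21)/4727 = 958/(√(212 + 418)) + (59 + 2*(-21)²)/4727 = 958/(√630) + (59 + 2*441)*(1/4727) = 958/((3*√70)) + (59 + 882)*(1/4727) = 958*(√70/210) + 941*(1/4727) = 479*√70/105 + 941/4727 = 941/4727 + 479*√70/105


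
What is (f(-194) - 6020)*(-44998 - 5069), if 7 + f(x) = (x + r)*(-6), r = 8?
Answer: 245879037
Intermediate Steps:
f(x) = -55 - 6*x (f(x) = -7 + (x + 8)*(-6) = -7 + (8 + x)*(-6) = -7 + (-48 - 6*x) = -55 - 6*x)
(f(-194) - 6020)*(-44998 - 5069) = ((-55 - 6*(-194)) - 6020)*(-44998 - 5069) = ((-55 + 1164) - 6020)*(-50067) = (1109 - 6020)*(-50067) = -4911*(-50067) = 245879037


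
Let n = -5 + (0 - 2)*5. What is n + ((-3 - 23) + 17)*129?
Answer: -1176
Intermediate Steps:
n = -15 (n = -5 - 2*5 = -5 - 10 = -15)
n + ((-3 - 23) + 17)*129 = -15 + ((-3 - 23) + 17)*129 = -15 + (-26 + 17)*129 = -15 - 9*129 = -15 - 1161 = -1176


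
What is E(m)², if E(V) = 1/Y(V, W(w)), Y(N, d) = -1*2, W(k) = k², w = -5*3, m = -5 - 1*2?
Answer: ¼ ≈ 0.25000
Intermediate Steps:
m = -7 (m = -5 - 2 = -7)
w = -15
Y(N, d) = -2
E(V) = -½ (E(V) = 1/(-2) = -½)
E(m)² = (-½)² = ¼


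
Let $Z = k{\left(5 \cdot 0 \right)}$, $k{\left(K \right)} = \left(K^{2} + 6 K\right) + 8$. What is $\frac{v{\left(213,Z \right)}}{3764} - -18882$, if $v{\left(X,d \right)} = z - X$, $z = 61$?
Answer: $\frac{17767924}{941} \approx 18882.0$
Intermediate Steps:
$k{\left(K \right)} = 8 + K^{2} + 6 K$
$Z = 8$ ($Z = 8 + \left(5 \cdot 0\right)^{2} + 6 \cdot 5 \cdot 0 = 8 + 0^{2} + 6 \cdot 0 = 8 + 0 + 0 = 8$)
$v{\left(X,d \right)} = 61 - X$
$\frac{v{\left(213,Z \right)}}{3764} - -18882 = \frac{61 - 213}{3764} - -18882 = \left(61 - 213\right) \frac{1}{3764} + 18882 = \left(-152\right) \frac{1}{3764} + 18882 = - \frac{38}{941} + 18882 = \frac{17767924}{941}$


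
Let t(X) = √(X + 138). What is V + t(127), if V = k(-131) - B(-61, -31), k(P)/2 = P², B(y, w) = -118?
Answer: 34440 + √265 ≈ 34456.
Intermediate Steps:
k(P) = 2*P²
t(X) = √(138 + X)
V = 34440 (V = 2*(-131)² - 1*(-118) = 2*17161 + 118 = 34322 + 118 = 34440)
V + t(127) = 34440 + √(138 + 127) = 34440 + √265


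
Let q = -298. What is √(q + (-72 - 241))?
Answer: I*√611 ≈ 24.718*I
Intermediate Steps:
√(q + (-72 - 241)) = √(-298 + (-72 - 241)) = √(-298 - 313) = √(-611) = I*√611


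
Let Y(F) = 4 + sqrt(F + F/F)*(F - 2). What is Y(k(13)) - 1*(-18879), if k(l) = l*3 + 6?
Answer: 18883 + 43*sqrt(46) ≈ 19175.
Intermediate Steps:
k(l) = 6 + 3*l (k(l) = 3*l + 6 = 6 + 3*l)
Y(F) = 4 + sqrt(1 + F)*(-2 + F) (Y(F) = 4 + sqrt(F + 1)*(-2 + F) = 4 + sqrt(1 + F)*(-2 + F))
Y(k(13)) - 1*(-18879) = (4 - 2*sqrt(1 + (6 + 3*13)) + (6 + 3*13)*sqrt(1 + (6 + 3*13))) - 1*(-18879) = (4 - 2*sqrt(1 + (6 + 39)) + (6 + 39)*sqrt(1 + (6 + 39))) + 18879 = (4 - 2*sqrt(1 + 45) + 45*sqrt(1 + 45)) + 18879 = (4 - 2*sqrt(46) + 45*sqrt(46)) + 18879 = (4 + 43*sqrt(46)) + 18879 = 18883 + 43*sqrt(46)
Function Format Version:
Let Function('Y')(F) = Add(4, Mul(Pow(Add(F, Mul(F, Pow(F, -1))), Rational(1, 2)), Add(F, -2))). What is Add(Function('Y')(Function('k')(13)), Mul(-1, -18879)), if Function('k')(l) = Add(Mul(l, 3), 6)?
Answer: Add(18883, Mul(43, Pow(46, Rational(1, 2)))) ≈ 19175.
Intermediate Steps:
Function('k')(l) = Add(6, Mul(3, l)) (Function('k')(l) = Add(Mul(3, l), 6) = Add(6, Mul(3, l)))
Function('Y')(F) = Add(4, Mul(Pow(Add(1, F), Rational(1, 2)), Add(-2, F))) (Function('Y')(F) = Add(4, Mul(Pow(Add(F, 1), Rational(1, 2)), Add(-2, F))) = Add(4, Mul(Pow(Add(1, F), Rational(1, 2)), Add(-2, F))))
Add(Function('Y')(Function('k')(13)), Mul(-1, -18879)) = Add(Add(4, Mul(-2, Pow(Add(1, Add(6, Mul(3, 13))), Rational(1, 2))), Mul(Add(6, Mul(3, 13)), Pow(Add(1, Add(6, Mul(3, 13))), Rational(1, 2)))), Mul(-1, -18879)) = Add(Add(4, Mul(-2, Pow(Add(1, Add(6, 39)), Rational(1, 2))), Mul(Add(6, 39), Pow(Add(1, Add(6, 39)), Rational(1, 2)))), 18879) = Add(Add(4, Mul(-2, Pow(Add(1, 45), Rational(1, 2))), Mul(45, Pow(Add(1, 45), Rational(1, 2)))), 18879) = Add(Add(4, Mul(-2, Pow(46, Rational(1, 2))), Mul(45, Pow(46, Rational(1, 2)))), 18879) = Add(Add(4, Mul(43, Pow(46, Rational(1, 2)))), 18879) = Add(18883, Mul(43, Pow(46, Rational(1, 2))))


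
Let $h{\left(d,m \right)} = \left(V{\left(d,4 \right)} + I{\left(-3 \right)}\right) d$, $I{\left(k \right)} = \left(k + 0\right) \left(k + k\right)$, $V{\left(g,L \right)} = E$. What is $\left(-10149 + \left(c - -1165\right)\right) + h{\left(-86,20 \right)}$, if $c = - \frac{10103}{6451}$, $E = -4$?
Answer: $- \frac{65732891}{6451} \approx -10190.0$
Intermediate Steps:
$V{\left(g,L \right)} = -4$
$c = - \frac{10103}{6451}$ ($c = \left(-10103\right) \frac{1}{6451} = - \frac{10103}{6451} \approx -1.5661$)
$I{\left(k \right)} = 2 k^{2}$ ($I{\left(k \right)} = k 2 k = 2 k^{2}$)
$h{\left(d,m \right)} = 14 d$ ($h{\left(d,m \right)} = \left(-4 + 2 \left(-3\right)^{2}\right) d = \left(-4 + 2 \cdot 9\right) d = \left(-4 + 18\right) d = 14 d$)
$\left(-10149 + \left(c - -1165\right)\right) + h{\left(-86,20 \right)} = \left(-10149 - - \frac{7505312}{6451}\right) + 14 \left(-86\right) = \left(-10149 + \left(- \frac{10103}{6451} + 1165\right)\right) - 1204 = \left(-10149 + \frac{7505312}{6451}\right) - 1204 = - \frac{57965887}{6451} - 1204 = - \frac{65732891}{6451}$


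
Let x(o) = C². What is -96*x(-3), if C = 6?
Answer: -3456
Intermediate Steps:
x(o) = 36 (x(o) = 6² = 36)
-96*x(-3) = -96*36 = -3456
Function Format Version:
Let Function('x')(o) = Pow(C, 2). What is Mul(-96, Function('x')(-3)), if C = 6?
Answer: -3456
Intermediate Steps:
Function('x')(o) = 36 (Function('x')(o) = Pow(6, 2) = 36)
Mul(-96, Function('x')(-3)) = Mul(-96, 36) = -3456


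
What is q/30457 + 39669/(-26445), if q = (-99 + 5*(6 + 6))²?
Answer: -389325296/268478455 ≈ -1.4501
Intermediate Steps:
q = 1521 (q = (-99 + 5*12)² = (-99 + 60)² = (-39)² = 1521)
q/30457 + 39669/(-26445) = 1521/30457 + 39669/(-26445) = 1521*(1/30457) + 39669*(-1/26445) = 1521/30457 - 13223/8815 = -389325296/268478455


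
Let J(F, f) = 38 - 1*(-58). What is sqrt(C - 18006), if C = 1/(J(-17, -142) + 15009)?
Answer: I*sqrt(4108267401045)/15105 ≈ 134.19*I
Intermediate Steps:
J(F, f) = 96 (J(F, f) = 38 + 58 = 96)
C = 1/15105 (C = 1/(96 + 15009) = 1/15105 ≈ 6.6203e-5)
sqrt(C - 18006) = sqrt(1/15105 - 18006) = sqrt(-271980629/15105) = I*sqrt(4108267401045)/15105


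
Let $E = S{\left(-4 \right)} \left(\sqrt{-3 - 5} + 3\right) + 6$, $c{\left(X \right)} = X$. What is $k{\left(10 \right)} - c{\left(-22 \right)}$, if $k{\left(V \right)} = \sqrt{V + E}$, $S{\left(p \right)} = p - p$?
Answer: $26$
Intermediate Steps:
$S{\left(p \right)} = 0$
$E = 6$ ($E = 0 \left(\sqrt{-3 - 5} + 3\right) + 6 = 0 \left(\sqrt{-8} + 3\right) + 6 = 0 \left(2 i \sqrt{2} + 3\right) + 6 = 0 \left(3 + 2 i \sqrt{2}\right) + 6 = 0 + 6 = 6$)
$k{\left(V \right)} = \sqrt{6 + V}$ ($k{\left(V \right)} = \sqrt{V + 6} = \sqrt{6 + V}$)
$k{\left(10 \right)} - c{\left(-22 \right)} = \sqrt{6 + 10} - -22 = \sqrt{16} + 22 = 4 + 22 = 26$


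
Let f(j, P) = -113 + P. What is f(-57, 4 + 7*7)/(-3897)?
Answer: 20/1299 ≈ 0.015396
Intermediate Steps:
f(-57, 4 + 7*7)/(-3897) = (-113 + (4 + 7*7))/(-3897) = (-113 + (4 + 49))*(-1/3897) = (-113 + 53)*(-1/3897) = -60*(-1/3897) = 20/1299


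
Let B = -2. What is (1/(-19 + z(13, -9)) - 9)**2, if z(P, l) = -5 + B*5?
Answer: 94249/1156 ≈ 81.530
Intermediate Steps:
z(P, l) = -15 (z(P, l) = -5 - 2*5 = -5 - 10 = -15)
(1/(-19 + z(13, -9)) - 9)**2 = (1/(-19 - 15) - 9)**2 = (1/(-34) - 9)**2 = (-1/34 - 9)**2 = (-307/34)**2 = 94249/1156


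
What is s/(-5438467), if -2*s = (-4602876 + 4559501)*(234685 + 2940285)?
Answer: -68857161875/5438467 ≈ -12661.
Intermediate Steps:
s = 68857161875 (s = -(-4602876 + 4559501)*(234685 + 2940285)/2 = -(-43375)*3174970/2 = -½*(-137714323750) = 68857161875)
s/(-5438467) = 68857161875/(-5438467) = 68857161875*(-1/5438467) = -68857161875/5438467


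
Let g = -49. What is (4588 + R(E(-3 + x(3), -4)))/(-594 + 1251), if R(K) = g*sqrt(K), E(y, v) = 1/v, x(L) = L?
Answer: 4588/657 - 49*I/1314 ≈ 6.9833 - 0.037291*I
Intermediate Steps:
R(K) = -49*sqrt(K)
(4588 + R(E(-3 + x(3), -4)))/(-594 + 1251) = (4588 - 49*I/2)/(-594 + 1251) = (4588 - 49*I/2)/657 = (4588 - 49*I/2)*(1/657) = 4588/657 - 49*I/1314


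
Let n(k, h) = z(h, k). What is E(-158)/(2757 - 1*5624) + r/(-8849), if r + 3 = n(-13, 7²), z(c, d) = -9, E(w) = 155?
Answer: -1337191/25370083 ≈ -0.052707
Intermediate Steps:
n(k, h) = -9
r = -12 (r = -3 - 9 = -12)
E(-158)/(2757 - 1*5624) + r/(-8849) = 155/(2757 - 1*5624) - 12/(-8849) = 155/(2757 - 5624) - 12*(-1/8849) = 155/(-2867) + 12/8849 = 155*(-1/2867) + 12/8849 = -155/2867 + 12/8849 = -1337191/25370083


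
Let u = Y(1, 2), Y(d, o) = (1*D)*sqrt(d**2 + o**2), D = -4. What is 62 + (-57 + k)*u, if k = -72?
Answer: 62 + 516*sqrt(5) ≈ 1215.8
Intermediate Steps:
Y(d, o) = -4*sqrt(d**2 + o**2) (Y(d, o) = (1*(-4))*sqrt(d**2 + o**2) = -4*sqrt(d**2 + o**2))
u = -4*sqrt(5) (u = -4*sqrt(1**2 + 2**2) = -4*sqrt(1 + 4) = -4*sqrt(5) ≈ -8.9443)
62 + (-57 + k)*u = 62 + (-57 - 72)*(-4*sqrt(5)) = 62 - (-516)*sqrt(5) = 62 + 516*sqrt(5)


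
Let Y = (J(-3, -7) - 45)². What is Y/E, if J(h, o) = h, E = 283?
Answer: 2304/283 ≈ 8.1413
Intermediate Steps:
Y = 2304 (Y = (-3 - 45)² = (-48)² = 2304)
Y/E = 2304/283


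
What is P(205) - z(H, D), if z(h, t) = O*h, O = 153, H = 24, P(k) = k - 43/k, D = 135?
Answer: -710778/205 ≈ -3467.2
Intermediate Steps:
z(h, t) = 153*h
P(205) - z(H, D) = (205 - 43/205) - 153*24 = (205 - 43*1/205) - 1*3672 = (205 - 43/205) - 3672 = 41982/205 - 3672 = -710778/205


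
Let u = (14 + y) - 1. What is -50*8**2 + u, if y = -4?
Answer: -3191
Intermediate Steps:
u = 9 (u = (14 - 4) - 1 = 10 - 1 = 9)
-50*8**2 + u = -50*8**2 + 9 = -50*64 + 9 = -3200 + 9 = -3191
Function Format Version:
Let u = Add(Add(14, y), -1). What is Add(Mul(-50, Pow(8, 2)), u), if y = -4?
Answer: -3191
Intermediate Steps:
u = 9 (u = Add(Add(14, -4), -1) = Add(10, -1) = 9)
Add(Mul(-50, Pow(8, 2)), u) = Add(Mul(-50, Pow(8, 2)), 9) = Add(Mul(-50, 64), 9) = Add(-3200, 9) = -3191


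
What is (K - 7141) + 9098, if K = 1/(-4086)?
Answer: 7996301/4086 ≈ 1957.0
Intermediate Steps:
K = -1/4086 ≈ -0.00024474
(K - 7141) + 9098 = (-1/4086 - 7141) + 9098 = -29178127/4086 + 9098 = 7996301/4086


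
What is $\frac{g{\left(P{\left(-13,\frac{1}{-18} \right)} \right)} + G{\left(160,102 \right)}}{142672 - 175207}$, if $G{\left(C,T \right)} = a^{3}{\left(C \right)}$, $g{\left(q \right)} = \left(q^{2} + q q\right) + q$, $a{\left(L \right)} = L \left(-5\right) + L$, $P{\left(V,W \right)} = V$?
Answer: $\frac{1941805}{241} \approx 8057.3$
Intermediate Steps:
$a{\left(L \right)} = - 4 L$ ($a{\left(L \right)} = - 5 L + L = - 4 L$)
$g{\left(q \right)} = q + 2 q^{2}$ ($g{\left(q \right)} = \left(q^{2} + q^{2}\right) + q = 2 q^{2} + q = q + 2 q^{2}$)
$G{\left(C,T \right)} = - 64 C^{3}$ ($G{\left(C,T \right)} = \left(- 4 C\right)^{3} = - 64 C^{3}$)
$\frac{g{\left(P{\left(-13,\frac{1}{-18} \right)} \right)} + G{\left(160,102 \right)}}{142672 - 175207} = \frac{- 13 \left(1 + 2 \left(-13\right)\right) - 64 \cdot 160^{3}}{142672 - 175207} = \frac{- 13 \left(1 - 26\right) - 262144000}{-32535} = \left(\left(-13\right) \left(-25\right) - 262144000\right) \left(- \frac{1}{32535}\right) = \left(325 - 262144000\right) \left(- \frac{1}{32535}\right) = \left(-262143675\right) \left(- \frac{1}{32535}\right) = \frac{1941805}{241}$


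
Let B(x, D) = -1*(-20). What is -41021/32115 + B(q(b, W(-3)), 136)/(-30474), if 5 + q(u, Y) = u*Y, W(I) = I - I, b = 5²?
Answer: -208452709/163112085 ≈ -1.2780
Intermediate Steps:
b = 25
W(I) = 0
q(u, Y) = -5 + Y*u (q(u, Y) = -5 + u*Y = -5 + Y*u)
B(x, D) = 20
-41021/32115 + B(q(b, W(-3)), 136)/(-30474) = -41021/32115 + 20/(-30474) = -41021*1/32115 + 20*(-1/30474) = -41021/32115 - 10/15237 = -208452709/163112085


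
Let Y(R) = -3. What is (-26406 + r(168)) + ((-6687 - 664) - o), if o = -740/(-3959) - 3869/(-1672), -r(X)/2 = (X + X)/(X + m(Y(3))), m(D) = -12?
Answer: -78526245387/2325752 ≈ -33764.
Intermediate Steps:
r(X) = -4*X/(-12 + X) (r(X) = -2*(X + X)/(X - 12) = -2*2*X/(-12 + X) = -4*X/(-12 + X))
o = 447423/178904 (o = -740*(-1/3959) - 3869*(-1/1672) = 20/107 + 3869/1672 = 447423/178904 ≈ 2.5009)
(-26406 + r(168)) + ((-6687 - 664) - o) = (-26406 - 4*168/(-12 + 168)) + ((-6687 - 664) - 1*447423/178904) = (-26406 - 4*168/156) + (-7351 - 447423/178904) = (-26406 - 4*168*1/156) - 1315570727/178904 = (-26406 - 56/13) - 1315570727/178904 = -343334/13 - 1315570727/178904 = -78526245387/2325752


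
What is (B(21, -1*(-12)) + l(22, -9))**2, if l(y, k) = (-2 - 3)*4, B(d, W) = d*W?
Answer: 53824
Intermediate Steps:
B(d, W) = W*d
l(y, k) = -20 (l(y, k) = -5*4 = -20)
(B(21, -1*(-12)) + l(22, -9))**2 = (-1*(-12)*21 - 20)**2 = (12*21 - 20)**2 = (252 - 20)**2 = 232**2 = 53824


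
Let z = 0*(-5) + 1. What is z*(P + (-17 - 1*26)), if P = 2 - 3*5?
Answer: -56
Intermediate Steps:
z = 1 (z = 0 + 1 = 1)
P = -13 (P = 2 - 15 = -13)
z*(P + (-17 - 1*26)) = 1*(-13 + (-17 - 1*26)) = 1*(-13 + (-17 - 26)) = 1*(-13 - 43) = 1*(-56) = -56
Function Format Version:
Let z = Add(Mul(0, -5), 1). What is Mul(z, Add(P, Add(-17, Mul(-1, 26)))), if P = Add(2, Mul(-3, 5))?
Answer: -56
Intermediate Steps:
z = 1 (z = Add(0, 1) = 1)
P = -13 (P = Add(2, -15) = -13)
Mul(z, Add(P, Add(-17, Mul(-1, 26)))) = Mul(1, Add(-13, Add(-17, Mul(-1, 26)))) = Mul(1, Add(-13, Add(-17, -26))) = Mul(1, Add(-13, -43)) = Mul(1, -56) = -56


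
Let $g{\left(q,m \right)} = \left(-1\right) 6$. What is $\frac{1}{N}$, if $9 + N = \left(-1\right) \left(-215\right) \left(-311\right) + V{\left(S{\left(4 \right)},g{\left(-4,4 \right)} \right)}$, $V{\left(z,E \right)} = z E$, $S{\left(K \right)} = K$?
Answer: $- \frac{1}{66898} \approx -1.4948 \cdot 10^{-5}$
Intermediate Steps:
$g{\left(q,m \right)} = -6$
$V{\left(z,E \right)} = E z$
$N = -66898$ ($N = -9 + \left(\left(-1\right) \left(-215\right) \left(-311\right) - 24\right) = -9 + \left(215 \left(-311\right) - 24\right) = -9 - 66889 = -66898$)
$\frac{1}{N} = \frac{1}{-66898} = - \frac{1}{66898}$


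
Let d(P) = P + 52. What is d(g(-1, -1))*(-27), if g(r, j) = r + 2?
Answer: -1431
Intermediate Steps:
g(r, j) = 2 + r
d(P) = 52 + P
d(g(-1, -1))*(-27) = (52 + (2 - 1))*(-27) = (52 + 1)*(-27) = 53*(-27) = -1431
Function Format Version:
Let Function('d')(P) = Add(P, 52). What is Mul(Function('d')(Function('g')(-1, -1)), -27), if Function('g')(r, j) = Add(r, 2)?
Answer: -1431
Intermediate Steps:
Function('g')(r, j) = Add(2, r)
Function('d')(P) = Add(52, P)
Mul(Function('d')(Function('g')(-1, -1)), -27) = Mul(Add(52, Add(2, -1)), -27) = Mul(Add(52, 1), -27) = Mul(53, -27) = -1431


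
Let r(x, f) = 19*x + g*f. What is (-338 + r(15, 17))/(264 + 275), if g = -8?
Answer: -27/77 ≈ -0.35065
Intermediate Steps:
r(x, f) = -8*f + 19*x (r(x, f) = 19*x - 8*f = -8*f + 19*x)
(-338 + r(15, 17))/(264 + 275) = (-338 + (-8*17 + 19*15))/(264 + 275) = (-338 + (-136 + 285))/539 = (-338 + 149)*(1/539) = -189*1/539 = -27/77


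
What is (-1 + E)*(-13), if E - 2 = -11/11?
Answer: 0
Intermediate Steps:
E = 1 (E = 2 - 11/11 = 2 - 11*1/11 = 2 - 1 = 1)
(-1 + E)*(-13) = (-1 + 1)*(-13) = 0*(-13) = 0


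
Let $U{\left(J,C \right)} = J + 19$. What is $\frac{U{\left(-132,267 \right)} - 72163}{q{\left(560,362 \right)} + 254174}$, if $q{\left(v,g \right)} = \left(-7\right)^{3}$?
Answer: $- \frac{72276}{253831} \approx -0.28474$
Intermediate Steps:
$U{\left(J,C \right)} = 19 + J$
$q{\left(v,g \right)} = -343$
$\frac{U{\left(-132,267 \right)} - 72163}{q{\left(560,362 \right)} + 254174} = \frac{\left(19 - 132\right) - 72163}{-343 + 254174} = \frac{-113 - 72163}{253831} = \left(-113 - 72163\right) \frac{1}{253831} = \left(-72276\right) \frac{1}{253831} = - \frac{72276}{253831}$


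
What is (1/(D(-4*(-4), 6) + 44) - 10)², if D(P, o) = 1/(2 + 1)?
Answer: 1760929/17689 ≈ 99.549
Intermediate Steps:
D(P, o) = ⅓ (D(P, o) = 1/3 = ⅓)
(1/(D(-4*(-4), 6) + 44) - 10)² = (1/(⅓ + 44) - 10)² = (1/(133/3) - 10)² = (3/133 - 10)² = (-1327/133)² = 1760929/17689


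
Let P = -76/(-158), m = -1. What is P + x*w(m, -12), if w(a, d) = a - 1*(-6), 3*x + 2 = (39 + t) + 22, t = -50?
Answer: 1223/79 ≈ 15.481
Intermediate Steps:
x = 3 (x = -⅔ + ((39 - 50) + 22)/3 = -⅔ + (-11 + 22)/3 = -⅔ + (⅓)*11 = -⅔ + 11/3 = 3)
w(a, d) = 6 + a (w(a, d) = a + 6 = 6 + a)
P = 38/79 (P = -76*(-1/158) = 38/79 ≈ 0.48101)
P + x*w(m, -12) = 38/79 + 3*(6 - 1) = 38/79 + 3*5 = 38/79 + 15 = 1223/79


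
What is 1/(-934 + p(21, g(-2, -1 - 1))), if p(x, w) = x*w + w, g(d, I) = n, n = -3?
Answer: -1/1000 ≈ -0.0010000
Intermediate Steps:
g(d, I) = -3
p(x, w) = w + w*x (p(x, w) = w*x + w = w + w*x)
1/(-934 + p(21, g(-2, -1 - 1))) = 1/(-934 - 3*(1 + 21)) = 1/(-934 - 3*22) = 1/(-934 - 66) = 1/(-1000) = -1/1000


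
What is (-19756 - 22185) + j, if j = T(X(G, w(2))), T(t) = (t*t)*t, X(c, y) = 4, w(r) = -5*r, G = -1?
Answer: -41877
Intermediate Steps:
T(t) = t³ (T(t) = t²*t = t³)
j = 64 (j = 4³ = 64)
(-19756 - 22185) + j = (-19756 - 22185) + 64 = -41941 + 64 = -41877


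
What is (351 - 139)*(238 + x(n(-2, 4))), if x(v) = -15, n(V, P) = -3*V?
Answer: 47276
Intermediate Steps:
(351 - 139)*(238 + x(n(-2, 4))) = (351 - 139)*(238 - 15) = 212*223 = 47276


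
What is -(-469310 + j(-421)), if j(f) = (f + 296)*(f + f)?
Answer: 364060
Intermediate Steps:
j(f) = 2*f*(296 + f) (j(f) = (296 + f)*(2*f) = 2*f*(296 + f))
-(-469310 + j(-421)) = -(-469310 + 2*(-421)*(296 - 421)) = -(-469310 + 2*(-421)*(-125)) = -(-469310 + 105250) = -1*(-364060) = 364060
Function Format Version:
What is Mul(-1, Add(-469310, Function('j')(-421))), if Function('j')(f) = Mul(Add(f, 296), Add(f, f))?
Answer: 364060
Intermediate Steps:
Function('j')(f) = Mul(2, f, Add(296, f)) (Function('j')(f) = Mul(Add(296, f), Mul(2, f)) = Mul(2, f, Add(296, f)))
Mul(-1, Add(-469310, Function('j')(-421))) = Mul(-1, Add(-469310, Mul(2, -421, Add(296, -421)))) = Mul(-1, Add(-469310, Mul(2, -421, -125))) = Mul(-1, Add(-469310, 105250)) = Mul(-1, -364060) = 364060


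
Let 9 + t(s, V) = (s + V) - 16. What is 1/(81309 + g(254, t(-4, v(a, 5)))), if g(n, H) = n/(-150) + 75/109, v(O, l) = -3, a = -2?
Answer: 8175/664692857 ≈ 1.2299e-5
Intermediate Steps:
t(s, V) = -25 + V + s (t(s, V) = -9 + ((s + V) - 16) = -9 + ((V + s) - 16) = -9 + (-16 + V + s) = -25 + V + s)
g(n, H) = 75/109 - n/150 (g(n, H) = n*(-1/150) + 75*(1/109) = -n/150 + 75/109 = 75/109 - n/150)
1/(81309 + g(254, t(-4, v(a, 5)))) = 1/(81309 + (75/109 - 1/150*254)) = 1/(81309 + (75/109 - 127/75)) = 1/(81309 - 8218/8175) = 1/(664692857/8175) = 8175/664692857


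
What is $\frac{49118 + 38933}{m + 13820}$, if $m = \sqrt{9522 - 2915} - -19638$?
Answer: $\frac{2946010358}{1119431157} - \frac{88051 \sqrt{6607}}{1119431157} \approx 2.6253$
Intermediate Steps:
$m = 19638 + \sqrt{6607}$ ($m = \sqrt{6607} + 19638 = 19638 + \sqrt{6607} \approx 19719.0$)
$\frac{49118 + 38933}{m + 13820} = \frac{49118 + 38933}{\left(19638 + \sqrt{6607}\right) + 13820} = \frac{88051}{33458 + \sqrt{6607}}$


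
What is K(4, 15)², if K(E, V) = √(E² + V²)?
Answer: 241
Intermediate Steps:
K(4, 15)² = (√(4² + 15²))² = (√(16 + 225))² = (√241)² = 241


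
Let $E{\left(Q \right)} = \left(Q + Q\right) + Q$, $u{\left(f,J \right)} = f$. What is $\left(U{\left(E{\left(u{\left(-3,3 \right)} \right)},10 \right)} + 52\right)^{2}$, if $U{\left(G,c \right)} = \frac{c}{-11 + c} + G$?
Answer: $1089$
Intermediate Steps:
$E{\left(Q \right)} = 3 Q$ ($E{\left(Q \right)} = 2 Q + Q = 3 Q$)
$U{\left(G,c \right)} = G + \frac{c}{-11 + c}$ ($U{\left(G,c \right)} = \frac{c}{-11 + c} + G = G + \frac{c}{-11 + c}$)
$\left(U{\left(E{\left(u{\left(-3,3 \right)} \right)},10 \right)} + 52\right)^{2} = \left(\frac{10 - 11 \cdot 3 \left(-3\right) + 3 \left(-3\right) 10}{-11 + 10} + 52\right)^{2} = \left(\frac{10 - -99 - 90}{-1} + 52\right)^{2} = \left(- (10 + 99 - 90) + 52\right)^{2} = \left(\left(-1\right) 19 + 52\right)^{2} = \left(-19 + 52\right)^{2} = 33^{2} = 1089$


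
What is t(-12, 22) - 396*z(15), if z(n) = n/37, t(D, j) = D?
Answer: -6384/37 ≈ -172.54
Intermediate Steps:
z(n) = n/37 (z(n) = n*(1/37) = n/37)
t(-12, 22) - 396*z(15) = -12 - 396*15/37 = -12 - 5940/37 = -6384/37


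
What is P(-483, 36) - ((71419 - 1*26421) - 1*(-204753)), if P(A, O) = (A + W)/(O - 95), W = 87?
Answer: -14734913/59 ≈ -2.4974e+5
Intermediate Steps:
P(A, O) = (87 + A)/(-95 + O) (P(A, O) = (A + 87)/(O - 95) = (87 + A)/(-95 + O))
P(-483, 36) - ((71419 - 1*26421) - 1*(-204753)) = (87 - 483)/(-95 + 36) - ((71419 - 1*26421) - 1*(-204753)) = -396/(-59) - ((71419 - 26421) + 204753) = -1/59*(-396) - (44998 + 204753) = 396/59 - 1*249751 = 396/59 - 249751 = -14734913/59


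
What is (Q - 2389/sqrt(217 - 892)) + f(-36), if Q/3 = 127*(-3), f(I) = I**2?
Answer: 153 + 2389*I*sqrt(3)/45 ≈ 153.0 + 91.953*I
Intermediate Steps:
Q = -1143 (Q = 3*(127*(-3)) = 3*(-381) = -1143)
(Q - 2389/sqrt(217 - 892)) + f(-36) = (-1143 - 2389/sqrt(217 - 892)) + (-36)**2 = (-1143 - 2389*(-I*sqrt(3)/45)) + 1296 = (-1143 - (-2389)*I*sqrt(3)/45) + 1296 = (-1143 + 2389*I*sqrt(3)/45) + 1296 = 153 + 2389*I*sqrt(3)/45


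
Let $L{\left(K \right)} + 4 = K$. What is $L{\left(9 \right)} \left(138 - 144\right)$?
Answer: $-30$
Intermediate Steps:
$L{\left(K \right)} = -4 + K$
$L{\left(9 \right)} \left(138 - 144\right) = \left(-4 + 9\right) \left(138 - 144\right) = 5 \left(138 - 144\right) = 5 \left(-6\right) = -30$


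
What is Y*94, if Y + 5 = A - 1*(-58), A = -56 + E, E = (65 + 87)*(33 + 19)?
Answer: 742694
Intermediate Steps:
E = 7904 (E = 152*52 = 7904)
A = 7848 (A = -56 + 7904 = 7848)
Y = 7901 (Y = -5 + (7848 - 1*(-58)) = -5 + (7848 + 58) = -5 + 7906 = 7901)
Y*94 = 7901*94 = 742694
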